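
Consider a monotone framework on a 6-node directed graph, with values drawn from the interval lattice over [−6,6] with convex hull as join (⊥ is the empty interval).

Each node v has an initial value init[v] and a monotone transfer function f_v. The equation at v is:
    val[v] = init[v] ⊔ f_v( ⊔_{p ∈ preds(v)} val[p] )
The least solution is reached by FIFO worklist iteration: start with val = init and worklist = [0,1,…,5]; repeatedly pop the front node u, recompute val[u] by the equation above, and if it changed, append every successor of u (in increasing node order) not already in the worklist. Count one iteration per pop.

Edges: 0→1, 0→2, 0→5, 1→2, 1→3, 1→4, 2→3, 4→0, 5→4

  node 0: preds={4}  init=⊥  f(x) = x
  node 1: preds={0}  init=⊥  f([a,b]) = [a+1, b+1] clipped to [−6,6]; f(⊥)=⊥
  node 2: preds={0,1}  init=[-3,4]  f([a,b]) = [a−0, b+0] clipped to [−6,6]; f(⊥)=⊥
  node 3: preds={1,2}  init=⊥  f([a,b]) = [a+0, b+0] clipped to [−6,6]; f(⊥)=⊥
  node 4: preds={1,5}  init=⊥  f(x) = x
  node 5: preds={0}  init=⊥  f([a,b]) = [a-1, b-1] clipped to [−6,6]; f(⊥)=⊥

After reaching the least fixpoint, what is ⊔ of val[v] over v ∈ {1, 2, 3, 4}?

Iteration log — 6 steps:
  step 1. node 0  ⊔preds=⊥  new=⊥  stable
  step 2. node 1  ⊔preds=⊥  new=⊥  stable
  step 3. node 2  ⊔preds=⊥  new=[-3,4]  stable
  step 4. node 3  ⊔preds=[-3,4]  new=[-3,4]  old=⊥  +wl: 
  step 5. node 4  ⊔preds=⊥  new=⊥  stable
  step 6. node 5  ⊔preds=⊥  new=⊥  stable

Least fixpoint reached:
  node 0: ⊥
  node 1: ⊥
  node 2: [-3,4]
  node 3: [-3,4]
  node 4: ⊥
  node 5: ⊥

[-3,4]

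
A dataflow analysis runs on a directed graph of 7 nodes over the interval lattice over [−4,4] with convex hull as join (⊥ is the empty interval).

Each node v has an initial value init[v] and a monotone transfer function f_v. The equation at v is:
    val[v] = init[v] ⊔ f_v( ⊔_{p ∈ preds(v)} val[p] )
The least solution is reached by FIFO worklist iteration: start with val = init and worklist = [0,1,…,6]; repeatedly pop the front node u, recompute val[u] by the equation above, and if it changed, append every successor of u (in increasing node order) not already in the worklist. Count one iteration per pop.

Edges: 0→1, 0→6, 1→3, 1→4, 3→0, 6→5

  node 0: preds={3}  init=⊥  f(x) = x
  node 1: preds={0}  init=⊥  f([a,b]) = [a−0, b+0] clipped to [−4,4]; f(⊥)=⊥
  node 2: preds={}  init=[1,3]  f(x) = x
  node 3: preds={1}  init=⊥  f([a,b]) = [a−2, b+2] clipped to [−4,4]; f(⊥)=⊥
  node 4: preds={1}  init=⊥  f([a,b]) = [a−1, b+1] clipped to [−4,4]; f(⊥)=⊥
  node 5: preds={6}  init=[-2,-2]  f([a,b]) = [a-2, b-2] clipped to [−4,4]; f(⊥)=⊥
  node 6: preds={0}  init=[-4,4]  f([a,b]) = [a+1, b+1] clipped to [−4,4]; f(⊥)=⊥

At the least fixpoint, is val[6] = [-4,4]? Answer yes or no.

Iteration log — 7 steps:
  step 1. node 0  ⊔preds=⊥  new=⊥  stable
  step 2. node 1  ⊔preds=⊥  new=⊥  stable
  step 3. node 2  ⊔preds=⊥  new=[1,3]  stable
  step 4. node 3  ⊔preds=⊥  new=⊥  stable
  step 5. node 4  ⊔preds=⊥  new=⊥  stable
  step 6. node 5  ⊔preds=[-4,4]  new=[-4,2]  old=[-2,-2]  +wl: 
  step 7. node 6  ⊔preds=⊥  new=[-4,4]  stable

Least fixpoint reached:
  node 0: ⊥
  node 1: ⊥
  node 2: [1,3]
  node 3: ⊥
  node 4: ⊥
  node 5: [-4,2]
  node 6: [-4,4]

yes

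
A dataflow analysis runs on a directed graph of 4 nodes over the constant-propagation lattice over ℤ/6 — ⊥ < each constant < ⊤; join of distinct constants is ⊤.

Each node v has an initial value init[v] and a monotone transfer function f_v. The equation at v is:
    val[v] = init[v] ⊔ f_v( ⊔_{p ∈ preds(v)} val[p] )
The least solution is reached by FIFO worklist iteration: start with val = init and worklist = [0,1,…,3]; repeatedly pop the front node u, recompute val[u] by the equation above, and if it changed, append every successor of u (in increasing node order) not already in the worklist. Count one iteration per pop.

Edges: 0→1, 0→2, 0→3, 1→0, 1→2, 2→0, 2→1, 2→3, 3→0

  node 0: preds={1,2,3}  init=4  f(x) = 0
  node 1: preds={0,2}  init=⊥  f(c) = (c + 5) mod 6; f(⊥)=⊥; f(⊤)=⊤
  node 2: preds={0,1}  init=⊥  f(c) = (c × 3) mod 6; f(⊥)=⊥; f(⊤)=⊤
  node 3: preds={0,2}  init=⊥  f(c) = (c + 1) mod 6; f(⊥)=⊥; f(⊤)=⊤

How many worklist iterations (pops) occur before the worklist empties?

6

Trace (6 dequeues):
  [1] u=0 | in ⊥ | out ⊤ | prev 4 | push {}
  [2] u=1 | in ⊤ | out ⊤ | prev ⊥ | push {0}
  [3] u=2 | in ⊤ | out ⊤ | prev ⊥ | push {1}
  [4] u=3 | in ⊤ | out ⊤ | prev ⊥ | push {}
  [5] u=0 | in ⊤ | out ⊤ | ==
  [6] u=1 | in ⊤ | out ⊤ | ==

Converged values:
  [0] ⊤
  [1] ⊤
  [2] ⊤
  [3] ⊤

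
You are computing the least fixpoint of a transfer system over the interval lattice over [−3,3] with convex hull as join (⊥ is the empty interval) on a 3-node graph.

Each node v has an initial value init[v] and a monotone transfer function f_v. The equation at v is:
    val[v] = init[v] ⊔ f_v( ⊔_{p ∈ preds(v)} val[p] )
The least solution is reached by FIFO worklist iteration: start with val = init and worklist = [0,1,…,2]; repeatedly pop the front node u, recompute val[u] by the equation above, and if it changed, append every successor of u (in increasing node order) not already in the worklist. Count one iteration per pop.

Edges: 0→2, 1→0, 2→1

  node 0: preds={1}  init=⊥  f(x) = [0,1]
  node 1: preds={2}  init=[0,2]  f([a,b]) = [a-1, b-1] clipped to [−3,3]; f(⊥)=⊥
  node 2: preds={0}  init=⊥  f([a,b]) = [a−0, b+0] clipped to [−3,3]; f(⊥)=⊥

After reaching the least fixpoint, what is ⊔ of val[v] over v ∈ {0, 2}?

[0,1]

Worklist (5 pops):
  #1 pop 0: in=[0,2] → [0,1] (was ⊥); enqueue []
  #2 pop 1: in=⊥ → [0,2] (no change)
  #3 pop 2: in=[0,1] → [0,1] (was ⊥); enqueue [1]
  #4 pop 1: in=[0,1] → [-1,2] (was [0,2]); enqueue [0]
  #5 pop 0: in=[-1,2] → [0,1] (no change)

Fixpoint:
  val[0] = [0,1]
  val[1] = [-1,2]
  val[2] = [0,1]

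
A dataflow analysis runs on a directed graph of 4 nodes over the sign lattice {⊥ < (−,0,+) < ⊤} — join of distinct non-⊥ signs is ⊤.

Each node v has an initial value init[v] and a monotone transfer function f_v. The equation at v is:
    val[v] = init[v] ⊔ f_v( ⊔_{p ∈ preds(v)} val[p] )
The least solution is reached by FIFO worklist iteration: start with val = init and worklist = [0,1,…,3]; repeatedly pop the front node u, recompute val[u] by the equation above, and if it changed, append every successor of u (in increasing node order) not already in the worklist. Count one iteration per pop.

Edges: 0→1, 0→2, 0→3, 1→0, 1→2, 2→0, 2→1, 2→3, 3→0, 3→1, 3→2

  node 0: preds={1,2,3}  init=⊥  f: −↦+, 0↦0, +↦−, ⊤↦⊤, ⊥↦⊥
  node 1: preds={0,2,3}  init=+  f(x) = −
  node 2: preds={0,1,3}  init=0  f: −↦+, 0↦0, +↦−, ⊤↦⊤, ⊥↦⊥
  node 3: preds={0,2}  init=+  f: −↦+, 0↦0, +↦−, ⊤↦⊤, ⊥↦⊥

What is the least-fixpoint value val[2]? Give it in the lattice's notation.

⊤

Iteration log — 7 steps:
  step 1. node 0  ⊔preds=⊤  new=⊤  old=⊥  +wl: 
  step 2. node 1  ⊔preds=⊤  new=⊤  old=+  +wl: 0
  step 3. node 2  ⊔preds=⊤  new=⊤  old=0  +wl: 1
  step 4. node 3  ⊔preds=⊤  new=⊤  old=+  +wl: 2
  step 5. node 0  ⊔preds=⊤  new=⊤  stable
  step 6. node 1  ⊔preds=⊤  new=⊤  stable
  step 7. node 2  ⊔preds=⊤  new=⊤  stable

Least fixpoint reached:
  node 0: ⊤
  node 1: ⊤
  node 2: ⊤
  node 3: ⊤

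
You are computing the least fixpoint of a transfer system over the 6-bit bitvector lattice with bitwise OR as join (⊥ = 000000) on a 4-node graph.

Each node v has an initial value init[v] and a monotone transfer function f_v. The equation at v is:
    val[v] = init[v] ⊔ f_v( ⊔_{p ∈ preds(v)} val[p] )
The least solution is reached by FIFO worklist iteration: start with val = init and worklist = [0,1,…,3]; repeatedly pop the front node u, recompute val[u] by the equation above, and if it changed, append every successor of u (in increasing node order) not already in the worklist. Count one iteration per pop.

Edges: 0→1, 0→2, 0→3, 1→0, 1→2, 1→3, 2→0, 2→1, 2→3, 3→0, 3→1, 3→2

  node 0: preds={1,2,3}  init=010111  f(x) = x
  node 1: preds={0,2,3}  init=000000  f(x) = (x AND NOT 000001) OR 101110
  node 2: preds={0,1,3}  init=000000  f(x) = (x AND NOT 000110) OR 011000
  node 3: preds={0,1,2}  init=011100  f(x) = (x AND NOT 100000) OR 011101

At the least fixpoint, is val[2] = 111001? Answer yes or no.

yes

Trace (8 dequeues):
  [1] u=0 | in 011100 | out 011111 | prev 010111 | push {}
  [2] u=1 | in 011111 | out 111110 | prev 000000 | push {0}
  [3] u=2 | in 111111 | out 111001 | prev 000000 | push {1}
  [4] u=3 | in 111111 | out 011111 | prev 011100 | push {2}
  [5] u=0 | in 111111 | out 111111 | prev 011111 | push {3}
  [6] u=1 | in 111111 | out 111110 | ==
  [7] u=2 | in 111111 | out 111001 | ==
  [8] u=3 | in 111111 | out 011111 | ==

Converged values:
  [0] 111111
  [1] 111110
  [2] 111001
  [3] 011111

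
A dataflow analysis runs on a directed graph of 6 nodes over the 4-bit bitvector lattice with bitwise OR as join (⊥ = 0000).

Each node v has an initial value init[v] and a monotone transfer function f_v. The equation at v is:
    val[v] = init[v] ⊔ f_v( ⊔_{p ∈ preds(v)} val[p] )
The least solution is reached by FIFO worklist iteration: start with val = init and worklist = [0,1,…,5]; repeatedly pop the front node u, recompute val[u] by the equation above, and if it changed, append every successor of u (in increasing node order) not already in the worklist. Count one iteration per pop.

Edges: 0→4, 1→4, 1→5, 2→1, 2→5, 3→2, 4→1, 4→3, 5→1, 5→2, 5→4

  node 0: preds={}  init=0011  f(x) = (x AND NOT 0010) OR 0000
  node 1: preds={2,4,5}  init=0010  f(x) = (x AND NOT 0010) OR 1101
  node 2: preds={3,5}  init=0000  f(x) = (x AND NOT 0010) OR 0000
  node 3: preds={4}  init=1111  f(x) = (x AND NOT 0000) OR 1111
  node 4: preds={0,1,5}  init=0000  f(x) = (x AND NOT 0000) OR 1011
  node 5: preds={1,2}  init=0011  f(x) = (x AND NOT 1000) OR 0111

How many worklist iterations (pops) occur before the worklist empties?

Worklist (10 pops):
  #1 pop 0: in=0000 → 0011 (no change)
  #2 pop 1: in=0011 → 1111 (was 0010); enqueue []
  #3 pop 2: in=1111 → 1101 (was 0000); enqueue [1]
  #4 pop 3: in=0000 → 1111 (no change)
  #5 pop 4: in=1111 → 1111 (was 0000); enqueue [3]
  #6 pop 5: in=1111 → 0111 (was 0011); enqueue [2,4]
  #7 pop 1: in=1111 → 1111 (no change)
  #8 pop 3: in=1111 → 1111 (no change)
  #9 pop 2: in=1111 → 1101 (no change)
  #10 pop 4: in=1111 → 1111 (no change)

Fixpoint:
  val[0] = 0011
  val[1] = 1111
  val[2] = 1101
  val[3] = 1111
  val[4] = 1111
  val[5] = 0111

10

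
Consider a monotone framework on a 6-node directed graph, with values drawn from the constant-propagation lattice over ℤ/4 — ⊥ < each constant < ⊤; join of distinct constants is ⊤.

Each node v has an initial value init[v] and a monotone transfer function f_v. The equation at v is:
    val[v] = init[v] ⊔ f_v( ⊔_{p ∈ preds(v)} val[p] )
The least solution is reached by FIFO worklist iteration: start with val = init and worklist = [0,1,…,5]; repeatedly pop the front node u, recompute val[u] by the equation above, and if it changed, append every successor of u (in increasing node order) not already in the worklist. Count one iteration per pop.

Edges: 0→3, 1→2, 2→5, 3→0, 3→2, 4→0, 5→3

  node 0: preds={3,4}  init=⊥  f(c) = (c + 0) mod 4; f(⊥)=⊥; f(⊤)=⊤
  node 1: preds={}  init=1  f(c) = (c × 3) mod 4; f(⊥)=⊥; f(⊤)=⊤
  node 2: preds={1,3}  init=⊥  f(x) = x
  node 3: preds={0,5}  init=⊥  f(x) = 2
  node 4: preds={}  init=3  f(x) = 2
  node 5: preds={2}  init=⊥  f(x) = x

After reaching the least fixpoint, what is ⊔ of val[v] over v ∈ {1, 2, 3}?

⊤

Worklist (11 pops):
  #1 pop 0: in=3 → 3 (was ⊥); enqueue []
  #2 pop 1: in=⊥ → 1 (no change)
  #3 pop 2: in=1 → 1 (was ⊥); enqueue []
  #4 pop 3: in=3 → 2 (was ⊥); enqueue [0,2]
  #5 pop 4: in=⊥ → ⊤ (was 3); enqueue []
  #6 pop 5: in=1 → 1 (was ⊥); enqueue [3]
  #7 pop 0: in=⊤ → ⊤ (was 3); enqueue []
  #8 pop 2: in=⊤ → ⊤ (was 1); enqueue [5]
  #9 pop 3: in=⊤ → 2 (no change)
  #10 pop 5: in=⊤ → ⊤ (was 1); enqueue [3]
  #11 pop 3: in=⊤ → 2 (no change)

Fixpoint:
  val[0] = ⊤
  val[1] = 1
  val[2] = ⊤
  val[3] = 2
  val[4] = ⊤
  val[5] = ⊤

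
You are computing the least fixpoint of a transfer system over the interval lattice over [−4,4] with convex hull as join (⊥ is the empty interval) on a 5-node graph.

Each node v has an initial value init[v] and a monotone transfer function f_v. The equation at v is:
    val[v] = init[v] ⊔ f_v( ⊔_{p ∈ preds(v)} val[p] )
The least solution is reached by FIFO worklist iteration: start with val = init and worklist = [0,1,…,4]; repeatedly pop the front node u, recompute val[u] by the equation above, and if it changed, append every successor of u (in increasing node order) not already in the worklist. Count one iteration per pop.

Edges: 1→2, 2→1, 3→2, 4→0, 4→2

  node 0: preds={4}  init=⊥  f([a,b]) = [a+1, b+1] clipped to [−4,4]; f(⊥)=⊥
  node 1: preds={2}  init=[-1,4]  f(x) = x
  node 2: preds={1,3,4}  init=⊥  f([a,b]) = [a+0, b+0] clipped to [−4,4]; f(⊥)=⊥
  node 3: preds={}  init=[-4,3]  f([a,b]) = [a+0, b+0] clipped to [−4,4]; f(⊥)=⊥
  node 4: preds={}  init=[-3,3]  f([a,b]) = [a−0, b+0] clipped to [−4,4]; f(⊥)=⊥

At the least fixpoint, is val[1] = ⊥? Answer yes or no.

Trace (7 dequeues):
  [1] u=0 | in [-3,3] | out [-2,4] | prev ⊥ | push {}
  [2] u=1 | in ⊥ | out [-1,4] | ==
  [3] u=2 | in [-4,4] | out [-4,4] | prev ⊥ | push {1}
  [4] u=3 | in ⊥ | out [-4,3] | ==
  [5] u=4 | in ⊥ | out [-3,3] | ==
  [6] u=1 | in [-4,4] | out [-4,4] | prev [-1,4] | push {2}
  [7] u=2 | in [-4,4] | out [-4,4] | ==

Converged values:
  [0] [-2,4]
  [1] [-4,4]
  [2] [-4,4]
  [3] [-4,3]
  [4] [-3,3]

no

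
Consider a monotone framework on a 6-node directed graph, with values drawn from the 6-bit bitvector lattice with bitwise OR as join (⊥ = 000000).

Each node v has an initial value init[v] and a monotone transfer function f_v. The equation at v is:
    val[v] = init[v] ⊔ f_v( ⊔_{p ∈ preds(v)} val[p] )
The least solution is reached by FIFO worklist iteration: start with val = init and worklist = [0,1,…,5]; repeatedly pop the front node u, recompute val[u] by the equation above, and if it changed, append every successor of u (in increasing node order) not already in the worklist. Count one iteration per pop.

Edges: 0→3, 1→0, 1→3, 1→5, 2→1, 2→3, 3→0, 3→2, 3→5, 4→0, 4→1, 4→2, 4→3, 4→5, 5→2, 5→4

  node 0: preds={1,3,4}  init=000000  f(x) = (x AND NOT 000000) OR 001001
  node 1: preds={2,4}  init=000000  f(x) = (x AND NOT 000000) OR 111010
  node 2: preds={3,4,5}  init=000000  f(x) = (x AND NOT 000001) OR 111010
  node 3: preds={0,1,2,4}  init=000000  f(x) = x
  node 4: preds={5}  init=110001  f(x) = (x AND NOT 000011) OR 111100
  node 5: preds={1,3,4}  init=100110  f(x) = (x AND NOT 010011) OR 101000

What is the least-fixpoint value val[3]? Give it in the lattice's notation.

Trace (13 dequeues):
  [1] u=0 | in 110001 | out 111001 | prev 000000 | push {}
  [2] u=1 | in 110001 | out 111011 | prev 000000 | push {0}
  [3] u=2 | in 110111 | out 111110 | prev 000000 | push {1}
  [4] u=3 | in 111111 | out 111111 | prev 000000 | push {2}
  [5] u=4 | in 100110 | out 111101 | prev 110001 | push {3}
  [6] u=5 | in 111111 | out 101110 | prev 100110 | push {4}
  [7] u=0 | in 111111 | out 111111 | prev 111001 | push {}
  [8] u=1 | in 111111 | out 111111 | prev 111011 | push {0,5}
  [9] u=2 | in 111111 | out 111110 | ==
  [10] u=3 | in 111111 | out 111111 | ==
  [11] u=4 | in 101110 | out 111101 | ==
  [12] u=0 | in 111111 | out 111111 | ==
  [13] u=5 | in 111111 | out 101110 | ==

Converged values:
  [0] 111111
  [1] 111111
  [2] 111110
  [3] 111111
  [4] 111101
  [5] 101110

111111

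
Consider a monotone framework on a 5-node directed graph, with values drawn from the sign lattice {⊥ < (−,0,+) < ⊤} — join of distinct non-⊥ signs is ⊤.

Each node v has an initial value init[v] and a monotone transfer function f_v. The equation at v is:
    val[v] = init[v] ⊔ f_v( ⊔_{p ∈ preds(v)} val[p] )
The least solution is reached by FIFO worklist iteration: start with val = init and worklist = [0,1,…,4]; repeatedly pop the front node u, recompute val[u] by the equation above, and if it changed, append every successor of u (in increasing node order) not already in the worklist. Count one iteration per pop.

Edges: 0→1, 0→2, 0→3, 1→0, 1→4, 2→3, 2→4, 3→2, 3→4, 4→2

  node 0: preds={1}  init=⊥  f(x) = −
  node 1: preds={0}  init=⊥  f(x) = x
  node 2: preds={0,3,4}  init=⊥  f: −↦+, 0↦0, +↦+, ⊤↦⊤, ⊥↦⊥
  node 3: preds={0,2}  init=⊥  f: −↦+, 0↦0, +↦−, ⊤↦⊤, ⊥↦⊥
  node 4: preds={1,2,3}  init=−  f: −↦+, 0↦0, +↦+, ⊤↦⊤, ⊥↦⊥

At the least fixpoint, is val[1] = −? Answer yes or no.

Iteration log — 9 steps:
  step 1. node 0  ⊔preds=⊥  new=−  old=⊥  +wl: 
  step 2. node 1  ⊔preds=−  new=−  old=⊥  +wl: 0
  step 3. node 2  ⊔preds=−  new=+  old=⊥  +wl: 
  step 4. node 3  ⊔preds=⊤  new=⊤  old=⊥  +wl: 2
  step 5. node 4  ⊔preds=⊤  new=⊤  old=−  +wl: 
  step 6. node 0  ⊔preds=−  new=−  stable
  step 7. node 2  ⊔preds=⊤  new=⊤  old=+  +wl: 3,4
  step 8. node 3  ⊔preds=⊤  new=⊤  stable
  step 9. node 4  ⊔preds=⊤  new=⊤  stable

Least fixpoint reached:
  node 0: −
  node 1: −
  node 2: ⊤
  node 3: ⊤
  node 4: ⊤

yes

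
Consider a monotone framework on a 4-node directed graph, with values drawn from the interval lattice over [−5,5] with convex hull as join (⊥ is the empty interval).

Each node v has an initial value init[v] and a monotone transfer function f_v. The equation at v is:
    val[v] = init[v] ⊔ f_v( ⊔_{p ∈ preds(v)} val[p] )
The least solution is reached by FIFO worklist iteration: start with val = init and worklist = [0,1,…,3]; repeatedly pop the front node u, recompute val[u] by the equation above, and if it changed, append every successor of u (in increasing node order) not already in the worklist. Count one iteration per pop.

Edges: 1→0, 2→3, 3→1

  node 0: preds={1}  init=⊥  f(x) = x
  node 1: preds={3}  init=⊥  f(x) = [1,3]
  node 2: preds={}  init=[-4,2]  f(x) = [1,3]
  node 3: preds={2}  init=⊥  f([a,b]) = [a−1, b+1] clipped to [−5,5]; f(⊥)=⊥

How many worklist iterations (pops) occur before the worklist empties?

Trace (6 dequeues):
  [1] u=0 | in ⊥ | out ⊥ | ==
  [2] u=1 | in ⊥ | out [1,3] | prev ⊥ | push {0}
  [3] u=2 | in ⊥ | out [-4,3] | prev [-4,2] | push {}
  [4] u=3 | in [-4,3] | out [-5,4] | prev ⊥ | push {1}
  [5] u=0 | in [1,3] | out [1,3] | prev ⊥ | push {}
  [6] u=1 | in [-5,4] | out [1,3] | ==

Converged values:
  [0] [1,3]
  [1] [1,3]
  [2] [-4,3]
  [3] [-5,4]

6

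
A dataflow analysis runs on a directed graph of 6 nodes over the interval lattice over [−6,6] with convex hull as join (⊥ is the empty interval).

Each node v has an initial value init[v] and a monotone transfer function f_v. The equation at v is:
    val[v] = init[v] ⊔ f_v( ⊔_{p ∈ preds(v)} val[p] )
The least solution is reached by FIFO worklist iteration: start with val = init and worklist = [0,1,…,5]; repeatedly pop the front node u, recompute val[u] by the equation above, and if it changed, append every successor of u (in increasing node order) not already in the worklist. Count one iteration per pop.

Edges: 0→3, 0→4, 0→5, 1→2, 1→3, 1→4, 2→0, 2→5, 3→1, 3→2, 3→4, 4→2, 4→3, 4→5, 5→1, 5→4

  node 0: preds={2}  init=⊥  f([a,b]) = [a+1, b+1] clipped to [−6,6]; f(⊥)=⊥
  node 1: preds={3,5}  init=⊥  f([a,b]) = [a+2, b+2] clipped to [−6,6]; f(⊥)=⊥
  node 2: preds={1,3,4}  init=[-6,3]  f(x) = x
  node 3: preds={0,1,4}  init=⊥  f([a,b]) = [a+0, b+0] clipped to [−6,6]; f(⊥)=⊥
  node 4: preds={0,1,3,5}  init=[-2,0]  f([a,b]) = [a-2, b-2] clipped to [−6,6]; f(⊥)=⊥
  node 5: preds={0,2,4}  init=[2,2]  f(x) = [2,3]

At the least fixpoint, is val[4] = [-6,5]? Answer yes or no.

Worklist (18 pops):
  #1 pop 0: in=[-6,3] → [-5,4] (was ⊥); enqueue []
  #2 pop 1: in=[2,2] → [4,4] (was ⊥); enqueue []
  #3 pop 2: in=[-2,4] → [-6,4] (was [-6,3]); enqueue [0]
  #4 pop 3: in=[-5,4] → [-5,4] (was ⊥); enqueue [1,2]
  #5 pop 4: in=[-5,4] → [-6,2] (was [-2,0]); enqueue [3]
  #6 pop 5: in=[-6,4] → [2,3] (was [2,2]); enqueue [4]
  #7 pop 0: in=[-6,4] → [-5,5] (was [-5,4]); enqueue [5]
  #8 pop 1: in=[-5,4] → [-3,6] (was [4,4]); enqueue []
  #9 pop 2: in=[-6,6] → [-6,6] (was [-6,4]); enqueue [0]
  #10 pop 3: in=[-6,6] → [-6,6] (was [-5,4]); enqueue [1,2]
  #11 pop 4: in=[-6,6] → [-6,4] (was [-6,2]); enqueue [3]
  #12 pop 5: in=[-6,6] → [2,3] (no change)
  #13 pop 0: in=[-6,6] → [-5,6] (was [-5,5]); enqueue [4,5]
  #14 pop 1: in=[-6,6] → [-4,6] (was [-3,6]); enqueue []
  #15 pop 2: in=[-6,6] → [-6,6] (no change)
  #16 pop 3: in=[-6,6] → [-6,6] (no change)
  #17 pop 4: in=[-6,6] → [-6,4] (no change)
  #18 pop 5: in=[-6,6] → [2,3] (no change)

Fixpoint:
  val[0] = [-5,6]
  val[1] = [-4,6]
  val[2] = [-6,6]
  val[3] = [-6,6]
  val[4] = [-6,4]
  val[5] = [2,3]

no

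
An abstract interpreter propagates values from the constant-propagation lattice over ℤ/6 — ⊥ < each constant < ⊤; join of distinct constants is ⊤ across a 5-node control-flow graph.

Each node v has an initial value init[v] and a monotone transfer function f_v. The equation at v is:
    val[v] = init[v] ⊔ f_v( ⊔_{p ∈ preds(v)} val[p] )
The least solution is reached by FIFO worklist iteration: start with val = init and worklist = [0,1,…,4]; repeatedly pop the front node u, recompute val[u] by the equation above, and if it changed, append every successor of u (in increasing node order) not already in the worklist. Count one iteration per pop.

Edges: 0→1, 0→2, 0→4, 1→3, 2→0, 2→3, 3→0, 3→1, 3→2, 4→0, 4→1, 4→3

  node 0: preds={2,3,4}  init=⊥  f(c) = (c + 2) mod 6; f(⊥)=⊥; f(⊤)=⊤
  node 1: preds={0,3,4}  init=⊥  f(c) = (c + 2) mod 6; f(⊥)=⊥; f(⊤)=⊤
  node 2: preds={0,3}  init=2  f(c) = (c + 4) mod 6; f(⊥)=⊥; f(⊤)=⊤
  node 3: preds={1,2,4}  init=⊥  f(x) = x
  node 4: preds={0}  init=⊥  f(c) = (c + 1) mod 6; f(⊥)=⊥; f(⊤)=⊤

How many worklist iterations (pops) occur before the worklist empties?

Iteration log — 13 steps:
  step 1. node 0  ⊔preds=2  new=4  old=⊥  +wl: 
  step 2. node 1  ⊔preds=4  new=0  old=⊥  +wl: 
  step 3. node 2  ⊔preds=4  new=2  stable
  step 4. node 3  ⊔preds=⊤  new=⊤  old=⊥  +wl: 0,1,2
  step 5. node 4  ⊔preds=4  new=5  old=⊥  +wl: 3
  step 6. node 0  ⊔preds=⊤  new=⊤  old=4  +wl: 4
  step 7. node 1  ⊔preds=⊤  new=⊤  old=0  +wl: 
  step 8. node 2  ⊔preds=⊤  new=⊤  old=2  +wl: 0
  step 9. node 3  ⊔preds=⊤  new=⊤  stable
  step 10. node 4  ⊔preds=⊤  new=⊤  old=5  +wl: 1,3
  step 11. node 0  ⊔preds=⊤  new=⊤  stable
  step 12. node 1  ⊔preds=⊤  new=⊤  stable
  step 13. node 3  ⊔preds=⊤  new=⊤  stable

Least fixpoint reached:
  node 0: ⊤
  node 1: ⊤
  node 2: ⊤
  node 3: ⊤
  node 4: ⊤

13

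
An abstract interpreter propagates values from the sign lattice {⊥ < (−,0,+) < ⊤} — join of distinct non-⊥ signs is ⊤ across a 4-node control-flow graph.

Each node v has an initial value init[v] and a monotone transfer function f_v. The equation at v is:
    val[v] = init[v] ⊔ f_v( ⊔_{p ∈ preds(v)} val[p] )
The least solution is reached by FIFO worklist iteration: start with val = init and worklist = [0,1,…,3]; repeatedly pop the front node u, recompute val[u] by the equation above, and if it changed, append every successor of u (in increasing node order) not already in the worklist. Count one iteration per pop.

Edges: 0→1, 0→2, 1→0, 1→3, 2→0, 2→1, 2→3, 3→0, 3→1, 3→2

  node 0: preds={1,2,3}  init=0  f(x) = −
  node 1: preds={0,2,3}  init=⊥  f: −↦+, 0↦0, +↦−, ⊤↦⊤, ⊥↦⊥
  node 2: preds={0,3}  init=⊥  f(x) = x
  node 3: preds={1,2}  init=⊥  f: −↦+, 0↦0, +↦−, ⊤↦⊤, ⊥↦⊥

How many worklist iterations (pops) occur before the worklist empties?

Worklist (7 pops):
  #1 pop 0: in=⊥ → ⊤ (was 0); enqueue []
  #2 pop 1: in=⊤ → ⊤ (was ⊥); enqueue [0]
  #3 pop 2: in=⊤ → ⊤ (was ⊥); enqueue [1]
  #4 pop 3: in=⊤ → ⊤ (was ⊥); enqueue [2]
  #5 pop 0: in=⊤ → ⊤ (no change)
  #6 pop 1: in=⊤ → ⊤ (no change)
  #7 pop 2: in=⊤ → ⊤ (no change)

Fixpoint:
  val[0] = ⊤
  val[1] = ⊤
  val[2] = ⊤
  val[3] = ⊤

7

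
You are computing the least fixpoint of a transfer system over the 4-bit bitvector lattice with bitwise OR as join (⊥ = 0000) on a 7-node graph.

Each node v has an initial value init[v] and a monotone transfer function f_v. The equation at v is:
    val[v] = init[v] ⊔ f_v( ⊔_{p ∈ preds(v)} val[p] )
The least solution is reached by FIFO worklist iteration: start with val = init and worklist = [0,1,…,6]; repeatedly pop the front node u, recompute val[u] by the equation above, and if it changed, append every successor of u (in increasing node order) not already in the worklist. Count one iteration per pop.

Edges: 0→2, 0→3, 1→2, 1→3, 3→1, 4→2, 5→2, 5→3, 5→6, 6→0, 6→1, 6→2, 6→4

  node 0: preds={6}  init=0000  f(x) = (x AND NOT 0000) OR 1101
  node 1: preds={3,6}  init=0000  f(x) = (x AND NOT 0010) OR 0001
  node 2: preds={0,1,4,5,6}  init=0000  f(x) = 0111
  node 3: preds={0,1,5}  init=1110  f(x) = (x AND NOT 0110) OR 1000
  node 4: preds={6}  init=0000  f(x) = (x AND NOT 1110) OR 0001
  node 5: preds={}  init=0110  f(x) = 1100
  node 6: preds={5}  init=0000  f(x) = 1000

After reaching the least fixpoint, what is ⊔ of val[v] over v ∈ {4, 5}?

Trace (12 dequeues):
  [1] u=0 | in 0000 | out 1101 | prev 0000 | push {}
  [2] u=1 | in 1110 | out 1101 | prev 0000 | push {}
  [3] u=2 | in 1111 | out 0111 | prev 0000 | push {}
  [4] u=3 | in 1111 | out 1111 | prev 1110 | push {1}
  [5] u=4 | in 0000 | out 0001 | prev 0000 | push {2}
  [6] u=5 | in 0000 | out 1110 | prev 0110 | push {3}
  [7] u=6 | in 1110 | out 1000 | prev 0000 | push {0,4}
  [8] u=1 | in 1111 | out 1101 | ==
  [9] u=2 | in 1111 | out 0111 | ==
  [10] u=3 | in 1111 | out 1111 | ==
  [11] u=0 | in 1000 | out 1101 | ==
  [12] u=4 | in 1000 | out 0001 | ==

Converged values:
  [0] 1101
  [1] 1101
  [2] 0111
  [3] 1111
  [4] 0001
  [5] 1110
  [6] 1000

1111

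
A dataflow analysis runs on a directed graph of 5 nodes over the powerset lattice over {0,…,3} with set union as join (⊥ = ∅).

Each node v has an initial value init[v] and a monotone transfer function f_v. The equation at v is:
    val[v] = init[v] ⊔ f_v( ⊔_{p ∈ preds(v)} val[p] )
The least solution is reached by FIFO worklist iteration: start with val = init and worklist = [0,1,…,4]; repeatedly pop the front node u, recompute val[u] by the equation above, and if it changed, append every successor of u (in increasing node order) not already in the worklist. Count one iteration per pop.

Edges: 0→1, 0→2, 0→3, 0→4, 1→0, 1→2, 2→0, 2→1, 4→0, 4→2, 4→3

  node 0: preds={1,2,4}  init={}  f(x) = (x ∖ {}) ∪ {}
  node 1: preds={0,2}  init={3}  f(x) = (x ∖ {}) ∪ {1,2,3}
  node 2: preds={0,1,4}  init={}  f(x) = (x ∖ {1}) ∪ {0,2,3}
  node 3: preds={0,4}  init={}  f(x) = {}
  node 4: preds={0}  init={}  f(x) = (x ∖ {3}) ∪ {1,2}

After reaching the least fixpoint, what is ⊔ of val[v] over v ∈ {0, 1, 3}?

{0,1,2,3}

Iteration log — 13 steps:
  step 1. node 0  ⊔preds={3}  new={3}  old={}  +wl: 
  step 2. node 1  ⊔preds={3}  new={1,2,3}  old={3}  +wl: 0
  step 3. node 2  ⊔preds={1,2,3}  new={0,2,3}  old={}  +wl: 1
  step 4. node 3  ⊔preds={3}  new={}  stable
  step 5. node 4  ⊔preds={3}  new={1,2}  old={}  +wl: 2,3
  step 6. node 0  ⊔preds={0,1,2,3}  new={0,1,2,3}  old={3}  +wl: 4
  step 7. node 1  ⊔preds={0,1,2,3}  new={0,1,2,3}  old={1,2,3}  +wl: 0
  step 8. node 2  ⊔preds={0,1,2,3}  new={0,2,3}  stable
  step 9. node 3  ⊔preds={0,1,2,3}  new={}  stable
  step 10. node 4  ⊔preds={0,1,2,3}  new={0,1,2}  old={1,2}  +wl: 2,3
  step 11. node 0  ⊔preds={0,1,2,3}  new={0,1,2,3}  stable
  step 12. node 2  ⊔preds={0,1,2,3}  new={0,2,3}  stable
  step 13. node 3  ⊔preds={0,1,2,3}  new={}  stable

Least fixpoint reached:
  node 0: {0,1,2,3}
  node 1: {0,1,2,3}
  node 2: {0,2,3}
  node 3: {}
  node 4: {0,1,2}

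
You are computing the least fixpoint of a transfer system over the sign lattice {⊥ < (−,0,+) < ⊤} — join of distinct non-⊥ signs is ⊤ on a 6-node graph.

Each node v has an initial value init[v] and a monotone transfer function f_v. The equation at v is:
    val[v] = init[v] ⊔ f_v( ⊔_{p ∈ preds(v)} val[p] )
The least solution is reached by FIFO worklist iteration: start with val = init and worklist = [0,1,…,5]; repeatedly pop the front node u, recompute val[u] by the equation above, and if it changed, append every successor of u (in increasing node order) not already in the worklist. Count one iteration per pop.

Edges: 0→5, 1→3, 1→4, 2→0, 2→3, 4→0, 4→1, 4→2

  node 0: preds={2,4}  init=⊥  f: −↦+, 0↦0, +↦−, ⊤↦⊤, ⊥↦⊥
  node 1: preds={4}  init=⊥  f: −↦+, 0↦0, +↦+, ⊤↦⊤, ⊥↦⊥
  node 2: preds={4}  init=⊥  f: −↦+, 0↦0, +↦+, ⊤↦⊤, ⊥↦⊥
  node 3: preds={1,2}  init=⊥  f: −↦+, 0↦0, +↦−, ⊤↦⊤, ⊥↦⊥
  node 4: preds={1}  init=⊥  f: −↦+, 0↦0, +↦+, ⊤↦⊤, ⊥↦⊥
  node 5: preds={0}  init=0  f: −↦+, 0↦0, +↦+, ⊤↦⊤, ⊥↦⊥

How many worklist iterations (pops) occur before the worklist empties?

6

Trace (6 dequeues):
  [1] u=0 | in ⊥ | out ⊥ | ==
  [2] u=1 | in ⊥ | out ⊥ | ==
  [3] u=2 | in ⊥ | out ⊥ | ==
  [4] u=3 | in ⊥ | out ⊥ | ==
  [5] u=4 | in ⊥ | out ⊥ | ==
  [6] u=5 | in ⊥ | out 0 | ==

Converged values:
  [0] ⊥
  [1] ⊥
  [2] ⊥
  [3] ⊥
  [4] ⊥
  [5] 0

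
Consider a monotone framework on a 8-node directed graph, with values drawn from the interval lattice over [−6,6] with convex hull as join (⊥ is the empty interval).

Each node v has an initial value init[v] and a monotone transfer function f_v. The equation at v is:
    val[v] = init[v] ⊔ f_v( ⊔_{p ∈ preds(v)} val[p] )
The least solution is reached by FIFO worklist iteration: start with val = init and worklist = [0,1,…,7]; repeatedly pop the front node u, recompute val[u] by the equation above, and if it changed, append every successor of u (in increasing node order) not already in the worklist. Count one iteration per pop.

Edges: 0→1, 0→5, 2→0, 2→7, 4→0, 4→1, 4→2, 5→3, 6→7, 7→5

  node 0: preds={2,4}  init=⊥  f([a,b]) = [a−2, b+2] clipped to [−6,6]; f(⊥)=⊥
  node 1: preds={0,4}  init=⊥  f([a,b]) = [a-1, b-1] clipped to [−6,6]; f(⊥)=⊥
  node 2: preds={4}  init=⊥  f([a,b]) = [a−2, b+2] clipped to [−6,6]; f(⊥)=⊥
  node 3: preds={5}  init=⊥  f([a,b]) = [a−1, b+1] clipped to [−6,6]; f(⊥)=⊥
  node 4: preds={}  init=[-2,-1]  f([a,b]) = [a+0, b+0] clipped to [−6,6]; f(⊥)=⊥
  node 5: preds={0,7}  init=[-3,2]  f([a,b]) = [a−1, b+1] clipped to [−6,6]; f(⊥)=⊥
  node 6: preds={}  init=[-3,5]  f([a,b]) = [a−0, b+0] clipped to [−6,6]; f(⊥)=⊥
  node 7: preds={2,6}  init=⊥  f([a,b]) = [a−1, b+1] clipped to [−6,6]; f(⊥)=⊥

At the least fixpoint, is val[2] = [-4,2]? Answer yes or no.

no

Worklist (13 pops):
  #1 pop 0: in=[-2,-1] → [-4,1] (was ⊥); enqueue []
  #2 pop 1: in=[-4,1] → [-5,0] (was ⊥); enqueue []
  #3 pop 2: in=[-2,-1] → [-4,1] (was ⊥); enqueue [0]
  #4 pop 3: in=[-3,2] → [-4,3] (was ⊥); enqueue []
  #5 pop 4: in=⊥ → [-2,-1] (no change)
  #6 pop 5: in=[-4,1] → [-5,2] (was [-3,2]); enqueue [3]
  #7 pop 6: in=⊥ → [-3,5] (no change)
  #8 pop 7: in=[-4,5] → [-5,6] (was ⊥); enqueue [5]
  #9 pop 0: in=[-4,1] → [-6,3] (was [-4,1]); enqueue [1]
  #10 pop 3: in=[-5,2] → [-6,3] (was [-4,3]); enqueue []
  #11 pop 5: in=[-6,6] → [-6,6] (was [-5,2]); enqueue [3]
  #12 pop 1: in=[-6,3] → [-6,2] (was [-5,0]); enqueue []
  #13 pop 3: in=[-6,6] → [-6,6] (was [-6,3]); enqueue []

Fixpoint:
  val[0] = [-6,3]
  val[1] = [-6,2]
  val[2] = [-4,1]
  val[3] = [-6,6]
  val[4] = [-2,-1]
  val[5] = [-6,6]
  val[6] = [-3,5]
  val[7] = [-5,6]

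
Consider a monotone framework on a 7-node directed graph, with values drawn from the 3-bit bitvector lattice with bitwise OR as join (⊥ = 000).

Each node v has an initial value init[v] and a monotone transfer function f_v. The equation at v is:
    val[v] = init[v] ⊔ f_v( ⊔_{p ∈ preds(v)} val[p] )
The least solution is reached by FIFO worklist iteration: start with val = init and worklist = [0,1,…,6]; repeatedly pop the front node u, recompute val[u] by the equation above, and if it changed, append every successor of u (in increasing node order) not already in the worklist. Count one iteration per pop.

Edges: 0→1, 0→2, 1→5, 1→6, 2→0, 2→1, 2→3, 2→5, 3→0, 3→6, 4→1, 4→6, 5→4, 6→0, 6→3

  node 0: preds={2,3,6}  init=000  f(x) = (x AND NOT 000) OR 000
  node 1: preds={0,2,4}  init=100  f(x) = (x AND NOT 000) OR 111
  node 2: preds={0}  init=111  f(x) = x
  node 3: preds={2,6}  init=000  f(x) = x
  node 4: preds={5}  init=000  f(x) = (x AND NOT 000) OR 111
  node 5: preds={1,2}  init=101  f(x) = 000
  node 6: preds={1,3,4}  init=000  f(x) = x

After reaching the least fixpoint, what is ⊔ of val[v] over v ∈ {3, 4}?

111

Worklist (10 pops):
  #1 pop 0: in=111 → 111 (was 000); enqueue []
  #2 pop 1: in=111 → 111 (was 100); enqueue []
  #3 pop 2: in=111 → 111 (no change)
  #4 pop 3: in=111 → 111 (was 000); enqueue [0]
  #5 pop 4: in=101 → 111 (was 000); enqueue [1]
  #6 pop 5: in=111 → 101 (no change)
  #7 pop 6: in=111 → 111 (was 000); enqueue [3]
  #8 pop 0: in=111 → 111 (no change)
  #9 pop 1: in=111 → 111 (no change)
  #10 pop 3: in=111 → 111 (no change)

Fixpoint:
  val[0] = 111
  val[1] = 111
  val[2] = 111
  val[3] = 111
  val[4] = 111
  val[5] = 101
  val[6] = 111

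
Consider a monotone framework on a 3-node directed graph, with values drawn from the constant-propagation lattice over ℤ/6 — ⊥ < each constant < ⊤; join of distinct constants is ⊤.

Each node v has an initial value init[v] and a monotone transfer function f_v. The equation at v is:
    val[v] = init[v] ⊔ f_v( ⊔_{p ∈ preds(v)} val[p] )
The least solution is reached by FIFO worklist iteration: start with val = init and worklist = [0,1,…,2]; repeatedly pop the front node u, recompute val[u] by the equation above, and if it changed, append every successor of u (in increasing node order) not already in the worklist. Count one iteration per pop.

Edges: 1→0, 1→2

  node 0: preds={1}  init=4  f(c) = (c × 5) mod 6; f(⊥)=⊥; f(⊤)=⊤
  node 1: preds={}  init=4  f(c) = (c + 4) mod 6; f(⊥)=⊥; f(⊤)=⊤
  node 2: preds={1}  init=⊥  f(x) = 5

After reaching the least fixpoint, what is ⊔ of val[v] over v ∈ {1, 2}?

⊤

Trace (3 dequeues):
  [1] u=0 | in 4 | out ⊤ | prev 4 | push {}
  [2] u=1 | in ⊥ | out 4 | ==
  [3] u=2 | in 4 | out 5 | prev ⊥ | push {}

Converged values:
  [0] ⊤
  [1] 4
  [2] 5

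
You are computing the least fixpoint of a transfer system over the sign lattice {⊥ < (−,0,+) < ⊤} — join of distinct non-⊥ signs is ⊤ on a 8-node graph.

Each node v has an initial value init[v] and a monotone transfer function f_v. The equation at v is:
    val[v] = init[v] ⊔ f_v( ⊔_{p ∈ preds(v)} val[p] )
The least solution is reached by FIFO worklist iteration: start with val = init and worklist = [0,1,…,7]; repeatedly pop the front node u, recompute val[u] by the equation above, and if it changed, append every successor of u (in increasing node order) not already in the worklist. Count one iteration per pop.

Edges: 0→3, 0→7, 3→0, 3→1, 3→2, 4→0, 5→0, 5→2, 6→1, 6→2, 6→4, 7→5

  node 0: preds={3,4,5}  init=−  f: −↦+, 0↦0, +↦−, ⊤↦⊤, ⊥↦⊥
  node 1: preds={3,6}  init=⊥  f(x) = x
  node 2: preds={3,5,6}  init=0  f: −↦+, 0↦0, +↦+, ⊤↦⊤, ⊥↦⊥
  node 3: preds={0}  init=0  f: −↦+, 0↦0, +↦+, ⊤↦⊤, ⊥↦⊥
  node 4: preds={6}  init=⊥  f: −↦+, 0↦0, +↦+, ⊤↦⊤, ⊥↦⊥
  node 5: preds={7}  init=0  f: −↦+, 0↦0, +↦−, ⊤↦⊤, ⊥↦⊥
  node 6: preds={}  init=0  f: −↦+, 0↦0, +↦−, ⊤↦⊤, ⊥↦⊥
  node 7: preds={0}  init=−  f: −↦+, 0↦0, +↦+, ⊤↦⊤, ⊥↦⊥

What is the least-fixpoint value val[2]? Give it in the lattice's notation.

Trace (12 dequeues):
  [1] u=0 | in 0 | out ⊤ | prev − | push {}
  [2] u=1 | in 0 | out 0 | prev ⊥ | push {}
  [3] u=2 | in 0 | out 0 | ==
  [4] u=3 | in ⊤ | out ⊤ | prev 0 | push {0,1,2}
  [5] u=4 | in 0 | out 0 | prev ⊥ | push {}
  [6] u=5 | in − | out ⊤ | prev 0 | push {}
  [7] u=6 | in ⊥ | out 0 | ==
  [8] u=7 | in ⊤ | out ⊤ | prev − | push {5}
  [9] u=0 | in ⊤ | out ⊤ | ==
  [10] u=1 | in ⊤ | out ⊤ | prev 0 | push {}
  [11] u=2 | in ⊤ | out ⊤ | prev 0 | push {}
  [12] u=5 | in ⊤ | out ⊤ | ==

Converged values:
  [0] ⊤
  [1] ⊤
  [2] ⊤
  [3] ⊤
  [4] 0
  [5] ⊤
  [6] 0
  [7] ⊤

⊤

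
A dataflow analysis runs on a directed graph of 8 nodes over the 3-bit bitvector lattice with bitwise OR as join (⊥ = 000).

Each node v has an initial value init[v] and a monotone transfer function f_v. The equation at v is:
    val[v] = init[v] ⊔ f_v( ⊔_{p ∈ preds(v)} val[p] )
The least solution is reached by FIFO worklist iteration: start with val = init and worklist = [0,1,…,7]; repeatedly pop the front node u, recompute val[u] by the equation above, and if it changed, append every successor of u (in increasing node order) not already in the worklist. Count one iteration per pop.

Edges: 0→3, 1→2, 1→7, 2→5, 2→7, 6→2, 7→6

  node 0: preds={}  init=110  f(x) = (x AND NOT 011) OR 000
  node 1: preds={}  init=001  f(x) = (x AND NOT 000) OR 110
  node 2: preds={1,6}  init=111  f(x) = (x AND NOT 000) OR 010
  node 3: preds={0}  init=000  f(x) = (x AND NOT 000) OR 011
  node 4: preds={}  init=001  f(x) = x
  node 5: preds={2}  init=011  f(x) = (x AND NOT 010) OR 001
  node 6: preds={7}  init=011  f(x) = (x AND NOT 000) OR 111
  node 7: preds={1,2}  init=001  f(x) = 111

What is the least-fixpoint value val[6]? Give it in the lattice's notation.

Worklist (10 pops):
  #1 pop 0: in=000 → 110 (no change)
  #2 pop 1: in=000 → 111 (was 001); enqueue []
  #3 pop 2: in=111 → 111 (no change)
  #4 pop 3: in=110 → 111 (was 000); enqueue []
  #5 pop 4: in=000 → 001 (no change)
  #6 pop 5: in=111 → 111 (was 011); enqueue []
  #7 pop 6: in=001 → 111 (was 011); enqueue [2]
  #8 pop 7: in=111 → 111 (was 001); enqueue [6]
  #9 pop 2: in=111 → 111 (no change)
  #10 pop 6: in=111 → 111 (no change)

Fixpoint:
  val[0] = 110
  val[1] = 111
  val[2] = 111
  val[3] = 111
  val[4] = 001
  val[5] = 111
  val[6] = 111
  val[7] = 111

111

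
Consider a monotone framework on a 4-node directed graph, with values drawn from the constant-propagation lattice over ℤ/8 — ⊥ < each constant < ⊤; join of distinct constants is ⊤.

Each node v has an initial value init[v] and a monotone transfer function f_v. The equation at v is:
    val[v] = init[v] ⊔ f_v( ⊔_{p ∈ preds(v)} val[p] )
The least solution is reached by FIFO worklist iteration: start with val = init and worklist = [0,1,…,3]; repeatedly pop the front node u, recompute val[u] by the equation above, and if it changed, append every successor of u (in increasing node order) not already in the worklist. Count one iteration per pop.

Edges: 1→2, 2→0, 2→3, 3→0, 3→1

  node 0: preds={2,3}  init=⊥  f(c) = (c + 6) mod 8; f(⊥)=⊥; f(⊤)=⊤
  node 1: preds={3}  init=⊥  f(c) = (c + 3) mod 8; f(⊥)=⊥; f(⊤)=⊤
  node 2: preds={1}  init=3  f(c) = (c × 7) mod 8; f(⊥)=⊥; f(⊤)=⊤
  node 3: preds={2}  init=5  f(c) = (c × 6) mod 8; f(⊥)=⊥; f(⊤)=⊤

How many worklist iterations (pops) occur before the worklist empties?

Worklist (7 pops):
  #1 pop 0: in=⊤ → ⊤ (was ⊥); enqueue []
  #2 pop 1: in=5 → 0 (was ⊥); enqueue []
  #3 pop 2: in=0 → ⊤ (was 3); enqueue [0]
  #4 pop 3: in=⊤ → ⊤ (was 5); enqueue [1]
  #5 pop 0: in=⊤ → ⊤ (no change)
  #6 pop 1: in=⊤ → ⊤ (was 0); enqueue [2]
  #7 pop 2: in=⊤ → ⊤ (no change)

Fixpoint:
  val[0] = ⊤
  val[1] = ⊤
  val[2] = ⊤
  val[3] = ⊤

7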